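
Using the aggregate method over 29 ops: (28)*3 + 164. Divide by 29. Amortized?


Formula: Amortized cost = Total cost / Operations
Total cost = (28 * 3) + (1 * 164)
Total cost = 84 + 164 = 248
Amortized = 248 / 29 = 8.5517

8.5517


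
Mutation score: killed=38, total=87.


Mutation score = killed / total * 100
Mutation score = 38 / 87 * 100
Mutation score = 43.68%

43.68%


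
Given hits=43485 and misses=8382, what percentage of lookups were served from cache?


Formula: hit rate = hits / (hits + misses) * 100
hit rate = 43485 / (43485 + 8382) * 100
hit rate = 43485 / 51867 * 100
hit rate = 83.84%

83.84%


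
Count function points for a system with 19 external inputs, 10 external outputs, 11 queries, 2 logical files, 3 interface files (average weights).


UFP = EI*4 + EO*5 + EQ*4 + ILF*10 + EIF*7
UFP = 19*4 + 10*5 + 11*4 + 2*10 + 3*7
UFP = 76 + 50 + 44 + 20 + 21
UFP = 211

211


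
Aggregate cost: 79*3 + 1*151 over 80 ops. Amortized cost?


Formula: Amortized cost = Total cost / Operations
Total cost = (79 * 3) + (1 * 151)
Total cost = 237 + 151 = 388
Amortized = 388 / 80 = 4.85

4.85


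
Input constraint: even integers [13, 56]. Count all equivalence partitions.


Constraint: even integers in [13, 56]
Class 1: x < 13 — out-of-range invalid
Class 2: x in [13,56] but odd — wrong type invalid
Class 3: x in [13,56] and even — valid
Class 4: x > 56 — out-of-range invalid
Total equivalence classes: 4

4 equivalence classes


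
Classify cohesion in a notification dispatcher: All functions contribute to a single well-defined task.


Reasoning: Best: single purpose
Type: Functional cohesion

Functional cohesion


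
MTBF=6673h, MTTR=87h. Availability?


Availability = MTBF / (MTBF + MTTR)
Availability = 6673 / (6673 + 87)
Availability = 6673 / 6760
Availability = 98.713%

98.713%


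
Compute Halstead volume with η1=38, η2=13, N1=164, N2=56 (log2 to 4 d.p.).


Formula: V = N * log2(η), where N = N1 + N2 and η = η1 + η2
η = 38 + 13 = 51
N = 164 + 56 = 220
log2(51) ≈ 5.6724
V = 220 * 5.6724 = 1247.93

1247.93


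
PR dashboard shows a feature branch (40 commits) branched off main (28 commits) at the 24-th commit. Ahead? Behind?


Common ancestor: commit #24
feature commits after divergence: 40 - 24 = 16
main commits after divergence: 28 - 24 = 4
feature is 16 commits ahead of main
main is 4 commits ahead of feature

feature ahead: 16, main ahead: 4


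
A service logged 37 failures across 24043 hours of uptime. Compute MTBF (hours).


Formula: MTBF = Total operating time / Number of failures
MTBF = 24043 / 37
MTBF = 649.81 hours

649.81 hours


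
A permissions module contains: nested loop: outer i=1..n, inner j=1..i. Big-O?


Reasoning: triangle: n(n+1)/2 ~ n^2/2
Complexity: O(n^2)

O(n^2)


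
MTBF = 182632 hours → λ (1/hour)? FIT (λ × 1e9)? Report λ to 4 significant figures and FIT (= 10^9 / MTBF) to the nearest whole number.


Formula: λ = 1 / MTBF; FIT = λ × 1e9 = 1e9 / MTBF
λ = 1 / 182632 ≈ 5.475e-06 failures/hour
FIT = 1e9 / 182632 ≈ 5475 failures per 1e9 hours (nearest whole number)

λ = 5.475e-06 /h, FIT = 5475


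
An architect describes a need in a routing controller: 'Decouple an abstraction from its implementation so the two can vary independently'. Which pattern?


This matches the Bridge pattern

Bridge


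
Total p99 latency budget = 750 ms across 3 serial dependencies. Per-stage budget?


Formula: per_stage = total_budget / stages
per_stage = 750 / 3
per_stage = 250.0 ms

250.0 ms


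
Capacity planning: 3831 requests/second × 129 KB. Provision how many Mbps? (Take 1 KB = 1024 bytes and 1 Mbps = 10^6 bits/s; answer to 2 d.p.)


Formula: Mbps = payload_bytes * RPS * 8 / 1e6
Payload per request = 129 KB = 129 * 1024 = 132096 bytes
Total bytes/sec = 132096 * 3831 = 506059776
Total bits/sec = 506059776 * 8 = 4048478208
Mbps = 4048478208 / 1e6 = 4048.48

4048.48 Mbps


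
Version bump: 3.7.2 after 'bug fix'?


Current: 3.7.2
Change category: 'bug fix' → patch bump
SemVer rule: patch bump → increment PATCH (MAJOR and MINOR unchanged)
New: 3.7.3

3.7.3


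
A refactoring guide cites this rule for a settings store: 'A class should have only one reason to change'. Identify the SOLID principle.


This describes the Single Responsibility Principle (SRP)

Single Responsibility Principle (SRP)


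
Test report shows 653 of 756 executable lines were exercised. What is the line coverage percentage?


Coverage = covered / total * 100
Coverage = 653 / 756 * 100
Coverage = 86.38%

86.38%


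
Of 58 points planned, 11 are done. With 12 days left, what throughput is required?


Formula: Required rate = Remaining points / Days left
Remaining = 58 - 11 = 47 points
Required rate = 47 / 12 = 3.92 points/day

3.92 points/day


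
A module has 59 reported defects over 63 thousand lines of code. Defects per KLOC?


Defect density = defects / KLOC
Defect density = 59 / 63
Defect density = 0.937 defects/KLOC

0.937 defects/KLOC


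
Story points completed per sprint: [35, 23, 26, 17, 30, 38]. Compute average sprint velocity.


Formula: Avg velocity = Total points / Number of sprints
Points: [35, 23, 26, 17, 30, 38]
Sum = 35 + 23 + 26 + 17 + 30 + 38 = 169
Avg velocity = 169 / 6 = 28.17 points/sprint

28.17 points/sprint


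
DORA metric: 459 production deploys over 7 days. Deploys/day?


Formula: deployments per day = releases / days
= 459 / 7
= 65.571 deploys/day
(equivalently, 459.0 deploys/week)

65.571 deploys/day


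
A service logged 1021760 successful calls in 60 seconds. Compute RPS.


Formula: throughput = requests / seconds
throughput = 1021760 / 60
throughput = 17029.33 requests/second

17029.33 requests/second


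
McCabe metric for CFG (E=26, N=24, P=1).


Formula: V(G) = E - N + 2P
V(G) = 26 - 24 + 2*1
V(G) = 2 + 2
V(G) = 4

4


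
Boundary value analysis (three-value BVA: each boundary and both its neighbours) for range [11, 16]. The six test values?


Range: [11, 16]
Boundaries: just below min, min, min+1, max-1, max, just above max
Values: [10, 11, 12, 15, 16, 17]

[10, 11, 12, 15, 16, 17]


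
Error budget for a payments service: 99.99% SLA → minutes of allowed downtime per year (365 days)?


Formula: allowed downtime = period * (100 - SLA) / 100
Period (year (365 days)) = 525600 minutes
Unavailability fraction = (100 - 99.99) / 100
Allowed downtime = 525600 * (100 - 99.99) / 100
Allowed downtime = 52.56 minutes

52.56 minutes


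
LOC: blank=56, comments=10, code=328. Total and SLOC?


Total LOC = blank + comment + code
Total LOC = 56 + 10 + 328 = 394
SLOC (source only) = code = 328

Total LOC: 394, SLOC: 328


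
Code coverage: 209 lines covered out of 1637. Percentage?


Coverage = covered / total * 100
Coverage = 209 / 1637 * 100
Coverage = 12.77%

12.77%


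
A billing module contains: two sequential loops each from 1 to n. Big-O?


Reasoning: sequential dominates: O(n) + O(n) = O(n)
Complexity: O(n)

O(n)


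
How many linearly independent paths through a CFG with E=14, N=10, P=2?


Formula: V(G) = E - N + 2P
V(G) = 14 - 10 + 2*2
V(G) = 4 + 4
V(G) = 8

8


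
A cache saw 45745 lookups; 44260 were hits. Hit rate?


Formula: hit rate = hits / (hits + misses) * 100
hit rate = 44260 / (44260 + 1485) * 100
hit rate = 44260 / 45745 * 100
hit rate = 96.75%

96.75%


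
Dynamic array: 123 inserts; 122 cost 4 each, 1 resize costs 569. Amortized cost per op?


Formula: Amortized cost = Total cost / Operations
Total cost = (122 * 4) + (1 * 569)
Total cost = 488 + 569 = 1057
Amortized = 1057 / 123 = 8.5935

8.5935


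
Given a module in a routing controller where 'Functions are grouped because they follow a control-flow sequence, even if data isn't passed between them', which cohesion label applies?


Reasoning: Grouped by order of execution within a routine, not by data flow
Type: Procedural cohesion

Procedural cohesion


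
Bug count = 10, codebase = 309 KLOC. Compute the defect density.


Defect density = defects / KLOC
Defect density = 10 / 309
Defect density = 0.032 defects/KLOC

0.032 defects/KLOC


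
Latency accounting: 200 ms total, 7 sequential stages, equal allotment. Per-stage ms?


Formula: per_stage = total_budget / stages
per_stage = 200 / 7
per_stage = 28.57 ms

28.57 ms


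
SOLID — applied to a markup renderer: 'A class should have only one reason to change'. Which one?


This describes the Single Responsibility Principle (SRP)

Single Responsibility Principle (SRP)


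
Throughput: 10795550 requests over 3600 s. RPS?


Formula: throughput = requests / seconds
throughput = 10795550 / 3600
throughput = 2998.76 requests/second

2998.76 requests/second


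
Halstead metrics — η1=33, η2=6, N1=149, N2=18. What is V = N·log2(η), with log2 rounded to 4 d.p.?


Formula: V = N * log2(η), where N = N1 + N2 and η = η1 + η2
η = 33 + 6 = 39
N = 149 + 18 = 167
log2(39) ≈ 5.2854
V = 167 * 5.2854 = 882.66

882.66


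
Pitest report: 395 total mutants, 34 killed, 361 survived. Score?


Mutation score = killed / total * 100
Mutation score = 34 / 395 * 100
Mutation score = 8.61%

8.61%


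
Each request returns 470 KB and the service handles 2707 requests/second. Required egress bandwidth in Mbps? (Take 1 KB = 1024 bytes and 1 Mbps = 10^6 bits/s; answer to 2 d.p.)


Formula: Mbps = payload_bytes * RPS * 8 / 1e6
Payload per request = 470 KB = 470 * 1024 = 481280 bytes
Total bytes/sec = 481280 * 2707 = 1302824960
Total bits/sec = 1302824960 * 8 = 10422599680
Mbps = 10422599680 / 1e6 = 10422.6

10422.6 Mbps


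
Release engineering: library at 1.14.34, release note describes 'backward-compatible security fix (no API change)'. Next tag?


Current: 1.14.34
Change category: 'backward-compatible security fix (no API change)' → patch bump
SemVer rule: patch bump → increment PATCH (MAJOR and MINOR unchanged)
New: 1.14.35

1.14.35


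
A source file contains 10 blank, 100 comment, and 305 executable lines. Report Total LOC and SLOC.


Total LOC = blank + comment + code
Total LOC = 10 + 100 + 305 = 415
SLOC (source only) = code = 305

Total LOC: 415, SLOC: 305


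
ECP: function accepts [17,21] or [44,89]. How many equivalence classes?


Valid ranges: [17,21] and [44,89]
Class 1: x < 17 — invalid
Class 2: 17 ≤ x ≤ 21 — valid
Class 3: 21 < x < 44 — invalid (gap between ranges)
Class 4: 44 ≤ x ≤ 89 — valid
Class 5: x > 89 — invalid
Total equivalence classes: 5

5 equivalence classes


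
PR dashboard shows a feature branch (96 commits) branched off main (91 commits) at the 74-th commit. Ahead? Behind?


Common ancestor: commit #74
feature commits after divergence: 96 - 74 = 22
main commits after divergence: 91 - 74 = 17
feature is 22 commits ahead of main
main is 17 commits ahead of feature

feature ahead: 22, main ahead: 17


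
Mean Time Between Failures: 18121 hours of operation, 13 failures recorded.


Formula: MTBF = Total operating time / Number of failures
MTBF = 18121 / 13
MTBF = 1393.92 hours

1393.92 hours


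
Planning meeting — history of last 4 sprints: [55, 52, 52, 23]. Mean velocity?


Formula: Avg velocity = Total points / Number of sprints
Points: [55, 52, 52, 23]
Sum = 55 + 52 + 52 + 23 = 182
Avg velocity = 182 / 4 = 45.5 points/sprint

45.5 points/sprint


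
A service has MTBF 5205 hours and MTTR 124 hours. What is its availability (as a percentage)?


Availability = MTBF / (MTBF + MTTR)
Availability = 5205 / (5205 + 124)
Availability = 5205 / 5329
Availability = 97.6731%

97.6731%


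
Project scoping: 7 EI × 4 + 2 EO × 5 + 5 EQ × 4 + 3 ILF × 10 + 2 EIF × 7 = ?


UFP = EI*4 + EO*5 + EQ*4 + ILF*10 + EIF*7
UFP = 7*4 + 2*5 + 5*4 + 3*10 + 2*7
UFP = 28 + 10 + 20 + 30 + 14
UFP = 102

102


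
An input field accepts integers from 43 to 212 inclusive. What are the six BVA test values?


Range: [43, 212]
Boundaries: just below min, min, min+1, max-1, max, just above max
Values: [42, 43, 44, 211, 212, 213]

[42, 43, 44, 211, 212, 213]


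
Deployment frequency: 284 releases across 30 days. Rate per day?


Formula: deployments per day = releases / days
= 284 / 30
= 9.467 deploys/day
(equivalently, 66.27 deploys/week)

9.467 deploys/day


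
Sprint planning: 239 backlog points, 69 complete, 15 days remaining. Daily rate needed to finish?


Formula: Required rate = Remaining points / Days left
Remaining = 239 - 69 = 170 points
Required rate = 170 / 15 = 11.33 points/day

11.33 points/day


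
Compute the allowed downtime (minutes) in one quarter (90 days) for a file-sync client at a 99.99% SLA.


Formula: allowed downtime = period * (100 - SLA) / 100
Period (quarter (90 days)) = 129600 minutes
Unavailability fraction = (100 - 99.99) / 100
Allowed downtime = 129600 * (100 - 99.99) / 100
Allowed downtime = 12.96 minutes

12.96 minutes


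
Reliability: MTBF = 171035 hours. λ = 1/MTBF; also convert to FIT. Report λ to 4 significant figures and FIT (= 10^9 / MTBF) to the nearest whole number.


Formula: λ = 1 / MTBF; FIT = λ × 1e9 = 1e9 / MTBF
λ = 1 / 171035 ≈ 5.847e-06 failures/hour
FIT = 1e9 / 171035 ≈ 5847 failures per 1e9 hours (nearest whole number)

λ = 5.847e-06 /h, FIT = 5847


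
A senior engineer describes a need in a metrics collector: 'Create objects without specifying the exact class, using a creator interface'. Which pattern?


This matches the Factory Method pattern

Factory Method


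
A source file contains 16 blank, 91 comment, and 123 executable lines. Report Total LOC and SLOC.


Total LOC = blank + comment + code
Total LOC = 16 + 91 + 123 = 230
SLOC (source only) = code = 123

Total LOC: 230, SLOC: 123


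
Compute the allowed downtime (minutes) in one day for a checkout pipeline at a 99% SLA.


Formula: allowed downtime = period * (100 - SLA) / 100
Period (day) = 1440 minutes
Unavailability fraction = (100 - 99.0) / 100
Allowed downtime = 1440 * (100 - 99.0) / 100
Allowed downtime = 14.4 minutes

14.4 minutes


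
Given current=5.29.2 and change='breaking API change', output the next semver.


Current: 5.29.2
Change category: 'breaking API change' → major bump
SemVer rule: major bump → increment MAJOR, reset MINOR and PATCH to 0
New: 6.0.0

6.0.0


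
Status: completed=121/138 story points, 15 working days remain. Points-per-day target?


Formula: Required rate = Remaining points / Days left
Remaining = 138 - 121 = 17 points
Required rate = 17 / 15 = 1.13 points/day

1.13 points/day


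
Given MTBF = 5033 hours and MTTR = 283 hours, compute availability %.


Availability = MTBF / (MTBF + MTTR)
Availability = 5033 / (5033 + 283)
Availability = 5033 / 5316
Availability = 94.6764%

94.6764%


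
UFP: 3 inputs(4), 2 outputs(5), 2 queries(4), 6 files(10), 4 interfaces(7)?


UFP = EI*4 + EO*5 + EQ*4 + ILF*10 + EIF*7
UFP = 3*4 + 2*5 + 2*4 + 6*10 + 4*7
UFP = 12 + 10 + 8 + 60 + 28
UFP = 118

118


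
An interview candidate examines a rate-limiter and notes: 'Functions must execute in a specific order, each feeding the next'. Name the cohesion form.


Reasoning: Output of one is input to next
Type: Sequential cohesion

Sequential cohesion


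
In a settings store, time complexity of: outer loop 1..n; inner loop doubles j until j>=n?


Reasoning: linear outer times logarithmic inner
Complexity: O(n log n)

O(n log n)


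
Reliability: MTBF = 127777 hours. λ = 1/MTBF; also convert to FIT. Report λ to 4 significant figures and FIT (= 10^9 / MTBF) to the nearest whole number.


Formula: λ = 1 / MTBF; FIT = λ × 1e9 = 1e9 / MTBF
λ = 1 / 127777 ≈ 7.826e-06 failures/hour
FIT = 1e9 / 127777 ≈ 7826 failures per 1e9 hours (nearest whole number)

λ = 7.826e-06 /h, FIT = 7826


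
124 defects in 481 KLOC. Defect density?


Defect density = defects / KLOC
Defect density = 124 / 481
Defect density = 0.258 defects/KLOC

0.258 defects/KLOC


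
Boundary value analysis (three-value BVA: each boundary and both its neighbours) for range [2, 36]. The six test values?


Range: [2, 36]
Boundaries: just below min, min, min+1, max-1, max, just above max
Values: [1, 2, 3, 35, 36, 37]

[1, 2, 3, 35, 36, 37]


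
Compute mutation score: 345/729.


Mutation score = killed / total * 100
Mutation score = 345 / 729 * 100
Mutation score = 47.33%

47.33%


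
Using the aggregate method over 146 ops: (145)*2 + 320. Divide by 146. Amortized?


Formula: Amortized cost = Total cost / Operations
Total cost = (145 * 2) + (1 * 320)
Total cost = 290 + 320 = 610
Amortized = 610 / 146 = 4.1781

4.1781


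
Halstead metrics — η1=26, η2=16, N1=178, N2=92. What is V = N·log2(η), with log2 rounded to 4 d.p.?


Formula: V = N * log2(η), where N = N1 + N2 and η = η1 + η2
η = 26 + 16 = 42
N = 178 + 92 = 270
log2(42) ≈ 5.3923
V = 270 * 5.3923 = 1455.92

1455.92


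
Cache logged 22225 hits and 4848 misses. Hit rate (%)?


Formula: hit rate = hits / (hits + misses) * 100
hit rate = 22225 / (22225 + 4848) * 100
hit rate = 22225 / 27073 * 100
hit rate = 82.09%

82.09%


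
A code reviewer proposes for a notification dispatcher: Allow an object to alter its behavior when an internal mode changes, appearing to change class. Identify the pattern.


This matches the State pattern

State


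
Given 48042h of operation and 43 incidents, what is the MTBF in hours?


Formula: MTBF = Total operating time / Number of failures
MTBF = 48042 / 43
MTBF = 1117.26 hours

1117.26 hours


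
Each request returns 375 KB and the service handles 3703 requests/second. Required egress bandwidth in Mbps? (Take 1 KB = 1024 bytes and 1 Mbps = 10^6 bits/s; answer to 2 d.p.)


Formula: Mbps = payload_bytes * RPS * 8 / 1e6
Payload per request = 375 KB = 375 * 1024 = 384000 bytes
Total bytes/sec = 384000 * 3703 = 1421952000
Total bits/sec = 1421952000 * 8 = 11375616000
Mbps = 11375616000 / 1e6 = 11375.62

11375.62 Mbps


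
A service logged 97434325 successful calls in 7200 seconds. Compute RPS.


Formula: throughput = requests / seconds
throughput = 97434325 / 7200
throughput = 13532.55 requests/second

13532.55 requests/second


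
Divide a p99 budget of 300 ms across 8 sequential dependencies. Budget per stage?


Formula: per_stage = total_budget / stages
per_stage = 300 / 8
per_stage = 37.5 ms

37.5 ms


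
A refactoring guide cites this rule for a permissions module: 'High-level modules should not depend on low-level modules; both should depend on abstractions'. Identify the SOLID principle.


This describes the Dependency Inversion Principle (DIP)

Dependency Inversion Principle (DIP)


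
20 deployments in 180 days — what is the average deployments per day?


Formula: deployments per day = releases / days
= 20 / 180
= 0.111 deploys/day
(equivalently, 0.78 deploys/week)

0.111 deploys/day


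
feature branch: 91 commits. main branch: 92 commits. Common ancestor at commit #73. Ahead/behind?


Common ancestor: commit #73
feature commits after divergence: 91 - 73 = 18
main commits after divergence: 92 - 73 = 19
feature is 18 commits ahead of main
main is 19 commits ahead of feature

feature ahead: 18, main ahead: 19


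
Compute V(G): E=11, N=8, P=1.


Formula: V(G) = E - N + 2P
V(G) = 11 - 8 + 2*1
V(G) = 3 + 2
V(G) = 5

5


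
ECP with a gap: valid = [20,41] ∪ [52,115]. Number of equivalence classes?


Valid ranges: [20,41] and [52,115]
Class 1: x < 20 — invalid
Class 2: 20 ≤ x ≤ 41 — valid
Class 3: 41 < x < 52 — invalid (gap between ranges)
Class 4: 52 ≤ x ≤ 115 — valid
Class 5: x > 115 — invalid
Total equivalence classes: 5

5 equivalence classes


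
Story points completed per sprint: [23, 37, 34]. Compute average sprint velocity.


Formula: Avg velocity = Total points / Number of sprints
Points: [23, 37, 34]
Sum = 23 + 37 + 34 = 94
Avg velocity = 94 / 3 = 31.33 points/sprint

31.33 points/sprint


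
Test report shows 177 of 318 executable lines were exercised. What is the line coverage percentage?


Coverage = covered / total * 100
Coverage = 177 / 318 * 100
Coverage = 55.66%

55.66%


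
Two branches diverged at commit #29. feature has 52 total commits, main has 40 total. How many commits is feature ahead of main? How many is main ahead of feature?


Common ancestor: commit #29
feature commits after divergence: 52 - 29 = 23
main commits after divergence: 40 - 29 = 11
feature is 23 commits ahead of main
main is 11 commits ahead of feature

feature ahead: 23, main ahead: 11


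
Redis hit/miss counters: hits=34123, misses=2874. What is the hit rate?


Formula: hit rate = hits / (hits + misses) * 100
hit rate = 34123 / (34123 + 2874) * 100
hit rate = 34123 / 36997 * 100
hit rate = 92.23%

92.23%


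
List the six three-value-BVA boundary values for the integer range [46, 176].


Range: [46, 176]
Boundaries: just below min, min, min+1, max-1, max, just above max
Values: [45, 46, 47, 175, 176, 177]

[45, 46, 47, 175, 176, 177]


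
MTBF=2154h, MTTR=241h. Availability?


Availability = MTBF / (MTBF + MTTR)
Availability = 2154 / (2154 + 241)
Availability = 2154 / 2395
Availability = 89.9374%

89.9374%


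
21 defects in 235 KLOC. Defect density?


Defect density = defects / KLOC
Defect density = 21 / 235
Defect density = 0.089 defects/KLOC

0.089 defects/KLOC


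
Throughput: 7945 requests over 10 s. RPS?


Formula: throughput = requests / seconds
throughput = 7945 / 10
throughput = 794.5 requests/second

794.5 requests/second


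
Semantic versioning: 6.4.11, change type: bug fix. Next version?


Current: 6.4.11
Change category: 'bug fix' → patch bump
SemVer rule: patch bump → increment PATCH (MAJOR and MINOR unchanged)
New: 6.4.12

6.4.12


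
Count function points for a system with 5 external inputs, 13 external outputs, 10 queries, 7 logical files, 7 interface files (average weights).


UFP = EI*4 + EO*5 + EQ*4 + ILF*10 + EIF*7
UFP = 5*4 + 13*5 + 10*4 + 7*10 + 7*7
UFP = 20 + 65 + 40 + 70 + 49
UFP = 244

244


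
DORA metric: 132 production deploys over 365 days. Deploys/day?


Formula: deployments per day = releases / days
= 132 / 365
= 0.362 deploys/day
(equivalently, 2.53 deploys/week)

0.362 deploys/day


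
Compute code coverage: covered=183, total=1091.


Coverage = covered / total * 100
Coverage = 183 / 1091 * 100
Coverage = 16.77%

16.77%


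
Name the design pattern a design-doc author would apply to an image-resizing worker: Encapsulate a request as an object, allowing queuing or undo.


This matches the Command pattern

Command


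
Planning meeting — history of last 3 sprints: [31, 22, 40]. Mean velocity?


Formula: Avg velocity = Total points / Number of sprints
Points: [31, 22, 40]
Sum = 31 + 22 + 40 = 93
Avg velocity = 93 / 3 = 31.0 points/sprint

31.0 points/sprint


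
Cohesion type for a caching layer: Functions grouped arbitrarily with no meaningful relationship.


Reasoning: Worst: random grouping
Type: Coincidental cohesion

Coincidental cohesion


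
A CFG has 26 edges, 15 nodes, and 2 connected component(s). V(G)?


Formula: V(G) = E - N + 2P
V(G) = 26 - 15 + 2*2
V(G) = 11 + 4
V(G) = 15

15


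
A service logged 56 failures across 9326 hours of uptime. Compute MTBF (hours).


Formula: MTBF = Total operating time / Number of failures
MTBF = 9326 / 56
MTBF = 166.54 hours

166.54 hours


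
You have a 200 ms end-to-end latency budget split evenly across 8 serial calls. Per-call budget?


Formula: per_stage = total_budget / stages
per_stage = 200 / 8
per_stage = 25.0 ms

25.0 ms


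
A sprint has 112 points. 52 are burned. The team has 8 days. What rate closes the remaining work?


Formula: Required rate = Remaining points / Days left
Remaining = 112 - 52 = 60 points
Required rate = 60 / 8 = 7.5 points/day

7.5 points/day


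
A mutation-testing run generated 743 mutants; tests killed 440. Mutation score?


Mutation score = killed / total * 100
Mutation score = 440 / 743 * 100
Mutation score = 59.22%

59.22%


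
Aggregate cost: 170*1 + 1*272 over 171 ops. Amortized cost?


Formula: Amortized cost = Total cost / Operations
Total cost = (170 * 1) + (1 * 272)
Total cost = 170 + 272 = 442
Amortized = 442 / 171 = 2.5848

2.5848


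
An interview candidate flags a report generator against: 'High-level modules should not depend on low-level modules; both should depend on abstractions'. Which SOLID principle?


This describes the Dependency Inversion Principle (DIP)

Dependency Inversion Principle (DIP)


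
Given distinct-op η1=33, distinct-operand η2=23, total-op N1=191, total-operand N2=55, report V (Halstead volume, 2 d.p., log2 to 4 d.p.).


Formula: V = N * log2(η), where N = N1 + N2 and η = η1 + η2
η = 33 + 23 = 56
N = 191 + 55 = 246
log2(56) ≈ 5.8074
V = 246 * 5.8074 = 1428.62

1428.62


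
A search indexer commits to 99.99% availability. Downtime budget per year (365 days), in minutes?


Formula: allowed downtime = period * (100 - SLA) / 100
Period (year (365 days)) = 525600 minutes
Unavailability fraction = (100 - 99.99) / 100
Allowed downtime = 525600 * (100 - 99.99) / 100
Allowed downtime = 52.56 minutes

52.56 minutes


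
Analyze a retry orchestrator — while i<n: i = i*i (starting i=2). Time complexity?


Reasoning: squaring drives double-exponential growth; iterations ~ log log n
Complexity: O(log log n)

O(log log n)


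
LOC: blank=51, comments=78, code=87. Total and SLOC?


Total LOC = blank + comment + code
Total LOC = 51 + 78 + 87 = 216
SLOC (source only) = code = 87

Total LOC: 216, SLOC: 87


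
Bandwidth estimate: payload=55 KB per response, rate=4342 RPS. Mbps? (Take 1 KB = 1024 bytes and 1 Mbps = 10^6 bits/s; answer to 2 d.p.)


Formula: Mbps = payload_bytes * RPS * 8 / 1e6
Payload per request = 55 KB = 55 * 1024 = 56320 bytes
Total bytes/sec = 56320 * 4342 = 244541440
Total bits/sec = 244541440 * 8 = 1956331520
Mbps = 1956331520 / 1e6 = 1956.33

1956.33 Mbps


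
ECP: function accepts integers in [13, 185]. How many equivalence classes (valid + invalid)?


Valid range: [13, 185]
Class 1: x < 13 — invalid
Class 2: 13 ≤ x ≤ 185 — valid
Class 3: x > 185 — invalid
Total equivalence classes: 3

3 equivalence classes


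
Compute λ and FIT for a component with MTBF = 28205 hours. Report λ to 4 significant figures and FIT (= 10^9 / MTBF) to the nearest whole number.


Formula: λ = 1 / MTBF; FIT = λ × 1e9 = 1e9 / MTBF
λ = 1 / 28205 ≈ 3.545e-05 failures/hour
FIT = 1e9 / 28205 ≈ 35455 failures per 1e9 hours (nearest whole number)

λ = 3.545e-05 /h, FIT = 35455


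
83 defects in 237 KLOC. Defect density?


Defect density = defects / KLOC
Defect density = 83 / 237
Defect density = 0.35 defects/KLOC

0.35 defects/KLOC


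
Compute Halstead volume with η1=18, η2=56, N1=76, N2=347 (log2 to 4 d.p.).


Formula: V = N * log2(η), where N = N1 + N2 and η = η1 + η2
η = 18 + 56 = 74
N = 76 + 347 = 423
log2(74) ≈ 6.2095
V = 423 * 6.2095 = 2626.62

2626.62


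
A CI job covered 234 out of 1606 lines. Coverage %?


Coverage = covered / total * 100
Coverage = 234 / 1606 * 100
Coverage = 14.57%

14.57%


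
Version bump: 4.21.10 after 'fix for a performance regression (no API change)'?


Current: 4.21.10
Change category: 'fix for a performance regression (no API change)' → patch bump
SemVer rule: patch bump → increment PATCH (MAJOR and MINOR unchanged)
New: 4.21.11

4.21.11


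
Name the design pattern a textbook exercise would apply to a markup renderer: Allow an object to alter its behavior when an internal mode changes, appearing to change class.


This matches the State pattern

State


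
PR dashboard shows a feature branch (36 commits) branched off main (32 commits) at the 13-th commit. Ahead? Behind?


Common ancestor: commit #13
feature commits after divergence: 36 - 13 = 23
main commits after divergence: 32 - 13 = 19
feature is 23 commits ahead of main
main is 19 commits ahead of feature

feature ahead: 23, main ahead: 19


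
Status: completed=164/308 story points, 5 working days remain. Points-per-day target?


Formula: Required rate = Remaining points / Days left
Remaining = 308 - 164 = 144 points
Required rate = 144 / 5 = 28.8 points/day

28.8 points/day


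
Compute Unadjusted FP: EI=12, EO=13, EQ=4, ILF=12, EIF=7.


UFP = EI*4 + EO*5 + EQ*4 + ILF*10 + EIF*7
UFP = 12*4 + 13*5 + 4*4 + 12*10 + 7*7
UFP = 48 + 65 + 16 + 120 + 49
UFP = 298

298


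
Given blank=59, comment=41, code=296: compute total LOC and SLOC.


Total LOC = blank + comment + code
Total LOC = 59 + 41 + 296 = 396
SLOC (source only) = code = 296

Total LOC: 396, SLOC: 296


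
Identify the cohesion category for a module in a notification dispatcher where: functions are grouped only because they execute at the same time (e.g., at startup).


Reasoning: Related by timing only
Type: Temporal cohesion

Temporal cohesion


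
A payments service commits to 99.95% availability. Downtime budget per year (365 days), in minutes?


Formula: allowed downtime = period * (100 - SLA) / 100
Period (year (365 days)) = 525600 minutes
Unavailability fraction = (100 - 99.95) / 100
Allowed downtime = 525600 * (100 - 99.95) / 100
Allowed downtime = 262.8 minutes

262.8 minutes


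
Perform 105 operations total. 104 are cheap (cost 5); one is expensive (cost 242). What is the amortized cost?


Formula: Amortized cost = Total cost / Operations
Total cost = (104 * 5) + (1 * 242)
Total cost = 520 + 242 = 762
Amortized = 762 / 105 = 7.2571

7.2571


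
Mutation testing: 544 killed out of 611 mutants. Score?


Mutation score = killed / total * 100
Mutation score = 544 / 611 * 100
Mutation score = 89.03%

89.03%


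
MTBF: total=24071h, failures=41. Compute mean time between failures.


Formula: MTBF = Total operating time / Number of failures
MTBF = 24071 / 41
MTBF = 587.1 hours

587.1 hours


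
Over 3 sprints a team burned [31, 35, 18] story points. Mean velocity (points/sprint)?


Formula: Avg velocity = Total points / Number of sprints
Points: [31, 35, 18]
Sum = 31 + 35 + 18 = 84
Avg velocity = 84 / 3 = 28.0 points/sprint

28.0 points/sprint


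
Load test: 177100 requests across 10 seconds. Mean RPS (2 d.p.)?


Formula: throughput = requests / seconds
throughput = 177100 / 10
throughput = 17710.0 requests/second

17710.0 requests/second


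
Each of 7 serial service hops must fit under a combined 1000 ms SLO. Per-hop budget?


Formula: per_stage = total_budget / stages
per_stage = 1000 / 7
per_stage = 142.86 ms

142.86 ms


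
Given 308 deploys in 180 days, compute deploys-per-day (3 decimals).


Formula: deployments per day = releases / days
= 308 / 180
= 1.711 deploys/day
(equivalently, 11.98 deploys/week)

1.711 deploys/day


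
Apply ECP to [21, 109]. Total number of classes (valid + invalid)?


Valid range: [21, 109]
Class 1: x < 21 — invalid
Class 2: 21 ≤ x ≤ 109 — valid
Class 3: x > 109 — invalid
Total equivalence classes: 3

3 equivalence classes


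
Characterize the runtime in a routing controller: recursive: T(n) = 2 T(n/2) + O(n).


Reasoning: master theorem case 2 (merge-sort recurrence)
Complexity: O(n log n)

O(n log n)


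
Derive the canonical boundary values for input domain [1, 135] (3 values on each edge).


Range: [1, 135]
Boundaries: just below min, min, min+1, max-1, max, just above max
Values: [0, 1, 2, 134, 135, 136]

[0, 1, 2, 134, 135, 136]


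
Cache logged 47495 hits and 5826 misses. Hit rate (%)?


Formula: hit rate = hits / (hits + misses) * 100
hit rate = 47495 / (47495 + 5826) * 100
hit rate = 47495 / 53321 * 100
hit rate = 89.07%

89.07%


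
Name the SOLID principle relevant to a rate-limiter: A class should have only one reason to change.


This describes the Single Responsibility Principle (SRP)

Single Responsibility Principle (SRP)


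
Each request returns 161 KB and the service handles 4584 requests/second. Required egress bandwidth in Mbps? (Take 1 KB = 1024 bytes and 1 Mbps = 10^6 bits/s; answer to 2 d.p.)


Formula: Mbps = payload_bytes * RPS * 8 / 1e6
Payload per request = 161 KB = 161 * 1024 = 164864 bytes
Total bytes/sec = 164864 * 4584 = 755736576
Total bits/sec = 755736576 * 8 = 6045892608
Mbps = 6045892608 / 1e6 = 6045.89

6045.89 Mbps


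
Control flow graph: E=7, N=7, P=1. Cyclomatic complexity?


Formula: V(G) = E - N + 2P
V(G) = 7 - 7 + 2*1
V(G) = 0 + 2
V(G) = 2

2


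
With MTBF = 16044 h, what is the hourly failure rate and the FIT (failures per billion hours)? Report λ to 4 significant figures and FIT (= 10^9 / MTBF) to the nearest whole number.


Formula: λ = 1 / MTBF; FIT = λ × 1e9 = 1e9 / MTBF
λ = 1 / 16044 ≈ 6.233e-05 failures/hour
FIT = 1e9 / 16044 ≈ 62329 failures per 1e9 hours (nearest whole number)

λ = 6.233e-05 /h, FIT = 62329


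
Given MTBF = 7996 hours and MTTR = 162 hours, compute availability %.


Availability = MTBF / (MTBF + MTTR)
Availability = 7996 / (7996 + 162)
Availability = 7996 / 8158
Availability = 98.0142%

98.0142%


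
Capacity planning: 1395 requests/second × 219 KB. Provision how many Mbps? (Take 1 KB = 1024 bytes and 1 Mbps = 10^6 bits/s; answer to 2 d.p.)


Formula: Mbps = payload_bytes * RPS * 8 / 1e6
Payload per request = 219 KB = 219 * 1024 = 224256 bytes
Total bytes/sec = 224256 * 1395 = 312837120
Total bits/sec = 312837120 * 8 = 2502696960
Mbps = 2502696960 / 1e6 = 2502.7

2502.7 Mbps


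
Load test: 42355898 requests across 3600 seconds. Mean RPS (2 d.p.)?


Formula: throughput = requests / seconds
throughput = 42355898 / 3600
throughput = 11765.53 requests/second

11765.53 requests/second


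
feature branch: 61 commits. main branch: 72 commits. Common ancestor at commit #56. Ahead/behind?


Common ancestor: commit #56
feature commits after divergence: 61 - 56 = 5
main commits after divergence: 72 - 56 = 16
feature is 5 commits ahead of main
main is 16 commits ahead of feature

feature ahead: 5, main ahead: 16


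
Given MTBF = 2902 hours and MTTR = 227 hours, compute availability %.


Availability = MTBF / (MTBF + MTTR)
Availability = 2902 / (2902 + 227)
Availability = 2902 / 3129
Availability = 92.7453%

92.7453%


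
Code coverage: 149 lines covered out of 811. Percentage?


Coverage = covered / total * 100
Coverage = 149 / 811 * 100
Coverage = 18.37%

18.37%


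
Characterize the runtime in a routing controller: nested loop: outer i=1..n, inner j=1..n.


Reasoning: n iterations times n iterations
Complexity: O(n^2)

O(n^2)


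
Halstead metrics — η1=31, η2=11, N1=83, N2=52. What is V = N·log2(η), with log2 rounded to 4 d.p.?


Formula: V = N * log2(η), where N = N1 + N2 and η = η1 + η2
η = 31 + 11 = 42
N = 83 + 52 = 135
log2(42) ≈ 5.3923
V = 135 * 5.3923 = 727.96

727.96


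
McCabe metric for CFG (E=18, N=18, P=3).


Formula: V(G) = E - N + 2P
V(G) = 18 - 18 + 2*3
V(G) = 0 + 6
V(G) = 6

6


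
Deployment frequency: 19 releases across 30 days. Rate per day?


Formula: deployments per day = releases / days
= 19 / 30
= 0.633 deploys/day
(equivalently, 4.43 deploys/week)

0.633 deploys/day


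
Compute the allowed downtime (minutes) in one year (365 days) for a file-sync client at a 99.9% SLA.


Formula: allowed downtime = period * (100 - SLA) / 100
Period (year (365 days)) = 525600 minutes
Unavailability fraction = (100 - 99.9) / 100
Allowed downtime = 525600 * (100 - 99.9) / 100
Allowed downtime = 525.6 minutes

525.6 minutes


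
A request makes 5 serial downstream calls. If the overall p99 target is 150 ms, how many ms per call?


Formula: per_stage = total_budget / stages
per_stage = 150 / 5
per_stage = 30.0 ms

30.0 ms


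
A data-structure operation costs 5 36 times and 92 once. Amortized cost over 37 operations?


Formula: Amortized cost = Total cost / Operations
Total cost = (36 * 5) + (1 * 92)
Total cost = 180 + 92 = 272
Amortized = 272 / 37 = 7.3514

7.3514


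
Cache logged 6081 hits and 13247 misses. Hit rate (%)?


Formula: hit rate = hits / (hits + misses) * 100
hit rate = 6081 / (6081 + 13247) * 100
hit rate = 6081 / 19328 * 100
hit rate = 31.46%

31.46%


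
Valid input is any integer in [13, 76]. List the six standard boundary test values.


Range: [13, 76]
Boundaries: just below min, min, min+1, max-1, max, just above max
Values: [12, 13, 14, 75, 76, 77]

[12, 13, 14, 75, 76, 77]


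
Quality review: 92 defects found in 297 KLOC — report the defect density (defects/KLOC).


Defect density = defects / KLOC
Defect density = 92 / 297
Defect density = 0.31 defects/KLOC

0.31 defects/KLOC


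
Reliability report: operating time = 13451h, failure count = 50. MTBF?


Formula: MTBF = Total operating time / Number of failures
MTBF = 13451 / 50
MTBF = 269.02 hours

269.02 hours


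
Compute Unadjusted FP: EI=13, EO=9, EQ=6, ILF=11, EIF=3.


UFP = EI*4 + EO*5 + EQ*4 + ILF*10 + EIF*7
UFP = 13*4 + 9*5 + 6*4 + 11*10 + 3*7
UFP = 52 + 45 + 24 + 110 + 21
UFP = 252

252


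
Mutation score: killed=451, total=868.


Mutation score = killed / total * 100
Mutation score = 451 / 868 * 100
Mutation score = 51.96%

51.96%


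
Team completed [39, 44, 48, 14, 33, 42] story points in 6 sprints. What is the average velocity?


Formula: Avg velocity = Total points / Number of sprints
Points: [39, 44, 48, 14, 33, 42]
Sum = 39 + 44 + 48 + 14 + 33 + 42 = 220
Avg velocity = 220 / 6 = 36.67 points/sprint

36.67 points/sprint


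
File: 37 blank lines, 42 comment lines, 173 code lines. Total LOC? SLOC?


Total LOC = blank + comment + code
Total LOC = 37 + 42 + 173 = 252
SLOC (source only) = code = 173

Total LOC: 252, SLOC: 173


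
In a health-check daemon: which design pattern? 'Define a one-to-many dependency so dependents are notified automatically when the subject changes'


This matches the Observer pattern

Observer


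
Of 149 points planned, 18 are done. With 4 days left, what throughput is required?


Formula: Required rate = Remaining points / Days left
Remaining = 149 - 18 = 131 points
Required rate = 131 / 4 = 32.75 points/day

32.75 points/day


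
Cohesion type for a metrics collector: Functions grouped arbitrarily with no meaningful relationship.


Reasoning: Worst: random grouping
Type: Coincidental cohesion

Coincidental cohesion


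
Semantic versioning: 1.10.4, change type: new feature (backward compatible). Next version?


Current: 1.10.4
Change category: 'new feature (backward compatible)' → minor bump
SemVer rule: minor bump → increment MINOR, reset PATCH to 0 (MAJOR unchanged)
New: 1.11.0

1.11.0


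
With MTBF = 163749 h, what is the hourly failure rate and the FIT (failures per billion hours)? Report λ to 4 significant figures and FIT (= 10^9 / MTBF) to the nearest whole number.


Formula: λ = 1 / MTBF; FIT = λ × 1e9 = 1e9 / MTBF
λ = 1 / 163749 ≈ 6.107e-06 failures/hour
FIT = 1e9 / 163749 ≈ 6107 failures per 1e9 hours (nearest whole number)

λ = 6.107e-06 /h, FIT = 6107


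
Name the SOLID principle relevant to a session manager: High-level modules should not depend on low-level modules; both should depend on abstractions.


This describes the Dependency Inversion Principle (DIP)

Dependency Inversion Principle (DIP)


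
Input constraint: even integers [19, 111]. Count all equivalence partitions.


Constraint: even integers in [19, 111]
Class 1: x < 19 — out-of-range invalid
Class 2: x in [19,111] but odd — wrong type invalid
Class 3: x in [19,111] and even — valid
Class 4: x > 111 — out-of-range invalid
Total equivalence classes: 4

4 equivalence classes
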